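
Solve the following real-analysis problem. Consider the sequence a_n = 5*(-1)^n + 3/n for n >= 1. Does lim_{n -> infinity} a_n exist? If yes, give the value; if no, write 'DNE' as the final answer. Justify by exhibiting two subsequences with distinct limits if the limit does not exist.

Examine the behaviour of a_n along subsequences.
a_{2k} = 5 + 3/(2k) -> 5. a_{2k+1} = -5 + 3/(2k+1) -> -5.
Since these two subsequential limits are 5 and -5, distinct, the full sequence cannot converge (a convergent sequence has all subsequences tending to the same limit). So lim a_n does not exist.

DNE


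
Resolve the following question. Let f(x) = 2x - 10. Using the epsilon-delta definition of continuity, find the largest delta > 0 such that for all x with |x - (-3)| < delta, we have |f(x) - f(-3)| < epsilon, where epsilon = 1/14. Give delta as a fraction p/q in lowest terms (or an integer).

We compute f(-3) = 2*(-3) - 10 = -16.
|f(x) - f(-3)| = |2x - 10 - (-16)| = |2(x - (-3))| = 2|x - (-3)|.
We need 2|x - (-3)| < 1/14, i.e. |x - (-3)| < 1/14 / 2 = 1/28.
So any delta <= 1/28 works. Conversely, if delta > 1/28, then x = -3 + 1/28 satisfies |x - (-3)| = 1/28 < delta but |f(x) - f(-3)| = 2 * 1/28 = 1/14, which is not < 1/14; so no larger delta works.
Hence the largest such delta is 1/28.

1/28


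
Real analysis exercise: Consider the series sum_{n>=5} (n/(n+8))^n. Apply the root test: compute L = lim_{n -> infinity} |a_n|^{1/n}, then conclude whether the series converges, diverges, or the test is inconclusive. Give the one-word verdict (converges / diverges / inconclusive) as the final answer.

Let a_n denote the general term. Form |a_n|^(1/n) and simplify:
|a_n|^(1/n) = n/(n + 8)
Take the limit as n -> infinity: L = 1.
Since L = 1, the root test is inconclusive. (In fact a_n = (n/(n+8))^n -> e^(-8) != 0, so the nth-term test shows divergence; but the root test itself gives no conclusion.)

inconclusive


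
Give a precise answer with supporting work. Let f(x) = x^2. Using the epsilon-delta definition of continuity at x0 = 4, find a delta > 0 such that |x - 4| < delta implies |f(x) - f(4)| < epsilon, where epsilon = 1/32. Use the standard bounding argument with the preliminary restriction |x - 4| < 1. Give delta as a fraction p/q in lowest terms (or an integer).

Factor: |x^2 - (4)^2| = |x - 4| * |x + 4|.
Impose |x - 4| < 1 first. Then |x + 4| = |(x - 4) + 2*(4)| <= |x - 4| + 2*|4| < 1 + 8 = 9.
So |x^2 - (4)^2| < delta * 9.
We need delta * 9 <= 1/32, i.e. delta <= 1/32/9 = 1/288.
Since 1/288 < 1, this is tighter than 1; take delta = 1/288.
So delta = 1/288 works.

1/288


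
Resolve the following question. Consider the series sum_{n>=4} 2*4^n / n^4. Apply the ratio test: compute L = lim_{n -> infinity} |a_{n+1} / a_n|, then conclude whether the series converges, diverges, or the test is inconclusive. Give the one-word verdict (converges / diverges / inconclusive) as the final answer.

Let a_n denote the general term. Form the ratio a_{n+1}/a_n and simplify:
a_{n+1}/a_n = 4*n^4/(n + 1)^4
Take the limit as n -> infinity: L = 4.
Since L = 4 > 1 (or L = infinity), the ratio test implies the series diverges.

diverges


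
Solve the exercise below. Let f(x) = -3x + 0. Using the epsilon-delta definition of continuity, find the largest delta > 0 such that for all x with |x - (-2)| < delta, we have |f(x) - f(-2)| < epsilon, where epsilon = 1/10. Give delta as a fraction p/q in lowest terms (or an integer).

We compute f(-2) = -3*(-2) + 0 = 6.
|f(x) - f(-2)| = |-3x + 0 - (6)| = |-3(x - (-2))| = 3|x - (-2)|.
We need 3|x - (-2)| < 1/10, i.e. |x - (-2)| < 1/10 / 3 = 1/30.
So any delta <= 1/30 works. Conversely, if delta > 1/30, then x = -2 + 1/30 satisfies |x - (-2)| = 1/30 < delta but |f(x) - f(-2)| = 3 * 1/30 = 1/10, which is not < 1/10; so no larger delta works.
Hence the largest such delta is 1/30.

1/30


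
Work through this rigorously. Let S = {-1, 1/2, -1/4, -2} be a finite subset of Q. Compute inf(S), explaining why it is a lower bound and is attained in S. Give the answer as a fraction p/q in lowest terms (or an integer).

S is finite, so inf(S) = min(S).
Sorted increasing:
-2, -1, -1/4, 1/2
The extremum is -2.
For every x in S, x >= -2. And -2 is in S, so it is attained.
Therefore inf(S) = -2.

-2


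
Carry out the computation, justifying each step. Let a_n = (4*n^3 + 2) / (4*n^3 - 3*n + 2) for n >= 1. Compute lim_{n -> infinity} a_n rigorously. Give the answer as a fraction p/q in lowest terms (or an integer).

Divide numerator and denominator by n^3, the highest power:
numerator / n^3 = 4 + 2/n^3
denominator / n^3 = 4 - 3/n^2 + 2/n^3
As n -> infinity, all terms of the form c/n^k (k >= 1) tend to 0.
So numerator / n^3 -> 4 and denominator / n^3 -> 4.
Therefore lim a_n = 1.

1


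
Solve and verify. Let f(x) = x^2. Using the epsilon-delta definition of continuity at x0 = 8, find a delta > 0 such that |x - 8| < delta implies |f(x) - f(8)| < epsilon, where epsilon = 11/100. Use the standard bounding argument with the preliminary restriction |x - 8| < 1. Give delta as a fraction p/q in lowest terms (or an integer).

Factor: |x^2 - (8)^2| = |x - 8| * |x + 8|.
Impose |x - 8| < 1 first. Then |x + 8| = |(x - 8) + 2*(8)| <= |x - 8| + 2*|8| < 1 + 16 = 17.
So |x^2 - (8)^2| < delta * 17.
We need delta * 17 <= 11/100, i.e. delta <= 11/100/17 = 11/1700.
Since 11/1700 < 1, this is tighter than 1; take delta = 11/1700.
So delta = 11/1700 works.

11/1700


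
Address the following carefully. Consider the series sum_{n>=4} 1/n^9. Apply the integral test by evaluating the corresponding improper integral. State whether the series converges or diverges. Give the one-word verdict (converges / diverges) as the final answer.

Let f(x) = x^(-9). Then f is positive, continuous, and decreasing on [4, infinity), so the integral test applies.
Compute the improper integral int_{4}^infinity f(x) dx:
  antiderivative F(x) = -1/(8*x^8).
  As x -> infinity, F(x) -> 0 (since p = 9 > 1).
  So int = F(infinity) - F(4) = 0 - (-1/524288) = 1/524288.
  Finite, so by the integral test, the series converges.

converges


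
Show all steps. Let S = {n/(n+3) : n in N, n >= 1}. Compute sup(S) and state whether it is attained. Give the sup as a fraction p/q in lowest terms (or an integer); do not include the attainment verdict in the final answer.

Analysis:
- Values: 1/4, 2/5, 1/2, 4/7, ... strictly increasing.
- Minimum is 1/4 (n=1); inf = 1/4 (attained).
- n/(n+3) = 1 - 3/(n+3) -> 1 from below as n -> infinity, and never equals 1.
- So sup = 1 (not attained).
Conclusion: sup(S) = 1, not attained in S.

1


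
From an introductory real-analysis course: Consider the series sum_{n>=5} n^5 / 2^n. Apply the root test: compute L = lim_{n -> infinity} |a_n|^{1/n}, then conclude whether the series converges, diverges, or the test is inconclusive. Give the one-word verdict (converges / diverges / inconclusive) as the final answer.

Let a_n denote the general term. Form |a_n|^(1/n) and simplify:
|a_n|^(1/n) = n^(5/n)/2
Take the limit as n -> infinity: L = 1/2.
Since L = 1/2 < 1, the root test implies convergence.

converges


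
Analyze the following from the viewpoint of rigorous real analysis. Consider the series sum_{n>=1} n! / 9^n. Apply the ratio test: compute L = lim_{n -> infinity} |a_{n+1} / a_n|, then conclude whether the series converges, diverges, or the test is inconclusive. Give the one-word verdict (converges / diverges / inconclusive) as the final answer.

Let a_n denote the general term. Form the ratio a_{n+1}/a_n and simplify:
a_{n+1}/a_n = n/9 + 1/9
Take the limit as n -> infinity: L = infinity.
Since L = infinity > 1 (or L = infinity), the ratio test implies the series diverges.

diverges


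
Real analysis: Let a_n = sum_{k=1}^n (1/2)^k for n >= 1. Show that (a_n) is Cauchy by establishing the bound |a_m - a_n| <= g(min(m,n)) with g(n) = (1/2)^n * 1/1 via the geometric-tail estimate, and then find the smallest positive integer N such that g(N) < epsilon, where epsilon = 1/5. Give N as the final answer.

For m > n >= 1: |a_m - a_n| = sum_{k=n+1}^m (1/2)^k < sum_{k=n+1}^infinity (1/2)^k = (1/2)^(n+1) / (1 - 1/2) = (1/2)^n * (1/2) * (2/1) = (1/2)^n * 1/1.
So g(n) = (1/2)^n / 1. Since g(n) -> 0, (a_n) is Cauchy.
Now solve g(N) < 1/5: (1/2)^N / 1 < 1/5 <=> 2^N > 1 / (1 * 1/5) = 5.
Check powers of 2: 2^2 = 4 <= 5, 2^3 = 8 > 5.
So the smallest such N is 3. Check: g(3) = 1/(1 * 8) = 1/8 < 1/5.

3


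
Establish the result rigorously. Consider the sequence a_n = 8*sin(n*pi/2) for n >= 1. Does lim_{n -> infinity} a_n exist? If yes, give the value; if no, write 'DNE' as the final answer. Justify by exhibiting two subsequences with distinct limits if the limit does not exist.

Examine the behaviour of a_n along subsequences.
a_{4k+1} = 8*sin(pi/2 + 2k*pi) = 8 -> 8. a_{4k+3} = 8*sin(3pi/2 + 2k*pi) = -8 -> -8.
Since these two subsequential limits are 8 and -8, distinct, the full sequence cannot converge (a convergent sequence has all subsequences tending to the same limit). So lim a_n does not exist.

DNE


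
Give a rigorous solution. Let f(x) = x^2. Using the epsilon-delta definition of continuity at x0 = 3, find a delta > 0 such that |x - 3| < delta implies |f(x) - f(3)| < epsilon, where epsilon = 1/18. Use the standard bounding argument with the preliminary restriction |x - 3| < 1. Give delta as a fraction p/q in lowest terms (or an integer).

Factor: |x^2 - (3)^2| = |x - 3| * |x + 3|.
Impose |x - 3| < 1 first. Then |x + 3| = |(x - 3) + 2*(3)| <= |x - 3| + 2*|3| < 1 + 6 = 7.
So |x^2 - (3)^2| < delta * 7.
We need delta * 7 <= 1/18, i.e. delta <= 1/18/7 = 1/126.
Since 1/126 < 1, this is tighter than 1; take delta = 1/126.
So delta = 1/126 works.

1/126


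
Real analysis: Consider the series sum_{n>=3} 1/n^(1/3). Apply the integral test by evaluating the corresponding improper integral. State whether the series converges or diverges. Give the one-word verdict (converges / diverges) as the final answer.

Let f(x) = x^(-1/3). Then f is positive, continuous, and decreasing on [3, infinity), so the integral test applies.
Compute the improper integral int_{3}^infinity f(x) dx:
  antiderivative F(x) = 3*x^(2/3)/2.
  As x -> infinity, F(x) -> infinity (since p = 1/3 < 1).
  So the integral diverges. By the integral test, the series diverges.

diverges


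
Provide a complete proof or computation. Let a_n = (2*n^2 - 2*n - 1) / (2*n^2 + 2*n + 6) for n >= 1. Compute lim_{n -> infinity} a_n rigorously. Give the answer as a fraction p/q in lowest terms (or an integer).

Divide numerator and denominator by n^2, the highest power:
numerator / n^2 = 2 - 2/n - 1/n^2
denominator / n^2 = 2 + 2/n + 6/n^2
As n -> infinity, all terms of the form c/n^k (k >= 1) tend to 0.
So numerator / n^2 -> 2 and denominator / n^2 -> 2.
Therefore lim a_n = 1.

1


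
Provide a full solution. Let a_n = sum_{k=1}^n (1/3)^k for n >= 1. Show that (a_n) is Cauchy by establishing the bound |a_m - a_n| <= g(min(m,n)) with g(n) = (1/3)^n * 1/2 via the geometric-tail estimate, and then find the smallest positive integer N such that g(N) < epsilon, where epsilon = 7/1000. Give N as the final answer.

For m > n >= 1: |a_m - a_n| = sum_{k=n+1}^m (1/3)^k < sum_{k=n+1}^infinity (1/3)^k = (1/3)^(n+1) / (1 - 1/3) = (1/3)^n * (1/3) * (3/2) = (1/3)^n * 1/2.
So g(n) = (1/3)^n / 2. Since g(n) -> 0, (a_n) is Cauchy.
Now solve g(N) < 7/1000: (1/3)^N / 2 < 7/1000 <=> 3^N > 1 / (2 * 7/1000) = 500/7.
Check powers of 3: 3^3 = 27 <= 500/7, 3^4 = 81 > 500/7.
So the smallest such N is 4. Check: g(4) = 1/(2 * 81) = 1/162 < 7/1000.

4


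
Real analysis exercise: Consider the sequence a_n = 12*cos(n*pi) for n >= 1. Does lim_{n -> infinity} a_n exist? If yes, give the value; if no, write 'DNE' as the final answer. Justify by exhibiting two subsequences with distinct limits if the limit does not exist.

Examine the behaviour of a_n along subsequences.
cos(n*pi) = (-1)^n, so a_n = 12*(-1)^n. a_{2k} = 12 -> 12. a_{2k+1} = -12 -> -12.
Since these two subsequential limits are 12 and -12, distinct, the full sequence cannot converge (a convergent sequence has all subsequences tending to the same limit). So lim a_n does not exist.

DNE


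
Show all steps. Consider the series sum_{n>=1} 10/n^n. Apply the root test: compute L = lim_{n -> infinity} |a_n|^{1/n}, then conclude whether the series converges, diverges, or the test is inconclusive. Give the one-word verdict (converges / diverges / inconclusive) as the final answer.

Let a_n denote the general term. Form |a_n|^(1/n) and simplify:
|a_n|^(1/n) = 10^(1/n)/n
Take the limit as n -> infinity: L = 0.
Since L = 0 < 1, the root test implies convergence.

converges


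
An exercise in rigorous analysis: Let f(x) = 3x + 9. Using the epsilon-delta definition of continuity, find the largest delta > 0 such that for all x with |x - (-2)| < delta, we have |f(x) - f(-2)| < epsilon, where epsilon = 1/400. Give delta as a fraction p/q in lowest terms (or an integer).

We compute f(-2) = 3*(-2) + 9 = 3.
|f(x) - f(-2)| = |3x + 9 - (3)| = |3(x - (-2))| = 3|x - (-2)|.
We need 3|x - (-2)| < 1/400, i.e. |x - (-2)| < 1/400 / 3 = 1/1200.
So any delta <= 1/1200 works. Conversely, if delta > 1/1200, then x = -2 + 1/1200 satisfies |x - (-2)| = 1/1200 < delta but |f(x) - f(-2)| = 3 * 1/1200 = 1/400, which is not < 1/400; so no larger delta works.
Hence the largest such delta is 1/1200.

1/1200


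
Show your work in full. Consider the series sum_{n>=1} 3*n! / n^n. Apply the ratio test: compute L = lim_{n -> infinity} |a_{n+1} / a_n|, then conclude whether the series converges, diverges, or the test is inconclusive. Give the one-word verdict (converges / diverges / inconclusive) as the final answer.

Let a_n denote the general term. Form the ratio a_{n+1}/a_n and simplify:
a_{n+1}/a_n = (n/(n + 1))^n
Take the limit as n -> infinity: L = exp(-1).
Since L = exp(-1) < 1, the ratio test implies the series converges.

converges


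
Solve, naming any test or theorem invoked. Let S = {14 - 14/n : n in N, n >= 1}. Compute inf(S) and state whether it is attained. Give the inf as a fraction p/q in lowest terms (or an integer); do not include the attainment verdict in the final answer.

Analysis:
- Values: 0, 7, 28/3, 21/2, ... strictly increasing.
- Minimum is 0 (n=1); inf = 0 (attained).
- 14 - 14/n -> 14 from below; sup = 14, not attained.
Conclusion: inf(S) = 0, attained in S.

0


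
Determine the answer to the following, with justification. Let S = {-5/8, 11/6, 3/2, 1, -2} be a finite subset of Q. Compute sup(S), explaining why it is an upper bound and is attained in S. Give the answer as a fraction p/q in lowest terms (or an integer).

S is finite, so sup(S) = max(S).
Sorted decreasing:
11/6, 3/2, 1, -5/8, -2
The extremum is 11/6.
For every x in S, x <= 11/6. And 11/6 is in S, so it is attained.
Therefore sup(S) = 11/6.

11/6


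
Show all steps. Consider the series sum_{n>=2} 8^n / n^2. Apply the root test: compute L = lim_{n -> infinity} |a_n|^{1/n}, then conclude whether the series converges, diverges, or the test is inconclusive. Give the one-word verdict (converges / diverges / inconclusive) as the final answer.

Let a_n denote the general term. Form |a_n|^(1/n) and simplify:
|a_n|^(1/n) = 8/n^(2/n)
Take the limit as n -> infinity: L = 8.
Since L = 8 > 1, the root test implies divergence.

diverges


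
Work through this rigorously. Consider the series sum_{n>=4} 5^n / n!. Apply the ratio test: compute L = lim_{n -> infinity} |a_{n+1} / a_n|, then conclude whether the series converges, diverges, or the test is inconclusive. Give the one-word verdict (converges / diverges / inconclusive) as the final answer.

Let a_n denote the general term. Form the ratio a_{n+1}/a_n and simplify:
a_{n+1}/a_n = 5/(n + 1)
Take the limit as n -> infinity: L = 0.
Since L = 0 < 1, the ratio test implies the series converges.

converges


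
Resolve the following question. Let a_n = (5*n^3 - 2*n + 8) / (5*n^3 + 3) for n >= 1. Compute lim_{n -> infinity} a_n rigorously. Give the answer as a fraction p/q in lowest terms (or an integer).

Divide numerator and denominator by n^3, the highest power:
numerator / n^3 = 5 - 2/n^2 + 8/n^3
denominator / n^3 = 5 + 3/n^3
As n -> infinity, all terms of the form c/n^k (k >= 1) tend to 0.
So numerator / n^3 -> 5 and denominator / n^3 -> 5.
Therefore lim a_n = 1.

1


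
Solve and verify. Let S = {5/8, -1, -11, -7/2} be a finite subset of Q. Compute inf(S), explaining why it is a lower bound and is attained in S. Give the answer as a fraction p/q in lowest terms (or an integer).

S is finite, so inf(S) = min(S).
Sorted increasing:
-11, -7/2, -1, 5/8
The extremum is -11.
For every x in S, x >= -11. And -11 is in S, so it is attained.
Therefore inf(S) = -11.

-11


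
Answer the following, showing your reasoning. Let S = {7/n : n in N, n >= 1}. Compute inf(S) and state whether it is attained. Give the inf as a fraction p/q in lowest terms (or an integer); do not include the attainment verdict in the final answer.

Analysis:
- Values: 7, 7/2, 7/3, 7/4, ... strictly decreasing.
- The maximum is 7 (n=1); sup = 7 (attained).
- The set is bounded below by 0; 7/n -> 0 so 0 is the greatest lower bound.
- 0 is not in the set, so inf = 0 is not attained.
Conclusion: inf(S) = 0, not attained in S.

0


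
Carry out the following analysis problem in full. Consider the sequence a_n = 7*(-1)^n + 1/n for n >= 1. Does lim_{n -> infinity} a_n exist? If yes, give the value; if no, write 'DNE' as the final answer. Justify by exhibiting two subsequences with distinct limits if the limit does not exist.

Examine the behaviour of a_n along subsequences.
a_{2k} = 7 + 1/(2k) -> 7. a_{2k+1} = -7 + 1/(2k+1) -> -7.
Since these two subsequential limits are 7 and -7, distinct, the full sequence cannot converge (a convergent sequence has all subsequences tending to the same limit). So lim a_n does not exist.

DNE


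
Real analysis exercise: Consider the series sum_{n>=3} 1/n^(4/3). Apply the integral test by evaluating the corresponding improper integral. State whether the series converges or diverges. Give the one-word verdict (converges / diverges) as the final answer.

Let f(x) = x^(-4/3). Then f is positive, continuous, and decreasing on [3, infinity), so the integral test applies.
Compute the improper integral int_{3}^infinity f(x) dx:
  antiderivative F(x) = -3/x^(1/3).
  As x -> infinity, F(x) -> 0 (since p = 4/3 > 1).
  So int = F(infinity) - F(3) = 0 - (-3^(2/3)) = 3^(2/3).
  Finite, so by the integral test, the series converges.

converges


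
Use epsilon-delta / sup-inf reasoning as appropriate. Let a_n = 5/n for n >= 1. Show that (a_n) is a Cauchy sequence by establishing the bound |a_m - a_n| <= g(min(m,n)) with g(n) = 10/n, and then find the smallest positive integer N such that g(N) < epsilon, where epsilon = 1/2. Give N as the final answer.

For any m, n >= 1, by the triangle inequality:
|a_m - a_n| = |5/m - 5/n| <= 5*1/m + 5*1/n <= 10/min(m,n).
So g(n) = 10/n bounds the Cauchy difference. Since g(n) -> 0, (a_n) is Cauchy.
Now solve g(N) < 1/2: 10/N < 1/2 <=> N > 10 / (1/2) = 20.
The smallest integer strictly greater than 20 is N = 21.
Check: g(21) = 10/21 = 10/21 < 1/2; g(20) = 1/2 >= 1/2. So N = 21.

21


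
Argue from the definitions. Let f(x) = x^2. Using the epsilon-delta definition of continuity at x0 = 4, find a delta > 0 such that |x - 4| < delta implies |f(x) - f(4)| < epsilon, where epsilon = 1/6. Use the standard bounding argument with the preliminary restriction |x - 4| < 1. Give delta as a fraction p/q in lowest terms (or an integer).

Factor: |x^2 - (4)^2| = |x - 4| * |x + 4|.
Impose |x - 4| < 1 first. Then |x + 4| = |(x - 4) + 2*(4)| <= |x - 4| + 2*|4| < 1 + 8 = 9.
So |x^2 - (4)^2| < delta * 9.
We need delta * 9 <= 1/6, i.e. delta <= 1/6/9 = 1/54.
Since 1/54 < 1, this is tighter than 1; take delta = 1/54.
So delta = 1/54 works.

1/54


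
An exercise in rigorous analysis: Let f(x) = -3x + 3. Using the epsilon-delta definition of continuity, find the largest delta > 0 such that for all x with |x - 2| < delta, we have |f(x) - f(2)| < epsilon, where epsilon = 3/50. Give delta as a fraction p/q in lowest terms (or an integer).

We compute f(2) = -3*(2) + 3 = -3.
|f(x) - f(2)| = |-3x + 3 - (-3)| = |-3(x - 2)| = 3|x - 2|.
We need 3|x - 2| < 3/50, i.e. |x - 2| < 3/50 / 3 = 1/50.
So any delta <= 1/50 works. Conversely, if delta > 1/50, then x = 2 + 1/50 satisfies |x - 2| = 1/50 < delta but |f(x) - f(2)| = 3 * 1/50 = 3/50, which is not < 3/50; so no larger delta works.
Hence the largest such delta is 1/50.

1/50


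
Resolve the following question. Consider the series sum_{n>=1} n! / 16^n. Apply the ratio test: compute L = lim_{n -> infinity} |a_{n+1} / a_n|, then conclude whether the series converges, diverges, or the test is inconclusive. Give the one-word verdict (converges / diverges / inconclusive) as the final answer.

Let a_n denote the general term. Form the ratio a_{n+1}/a_n and simplify:
a_{n+1}/a_n = n/16 + 1/16
Take the limit as n -> infinity: L = infinity.
Since L = infinity > 1 (or L = infinity), the ratio test implies the series diverges.

diverges


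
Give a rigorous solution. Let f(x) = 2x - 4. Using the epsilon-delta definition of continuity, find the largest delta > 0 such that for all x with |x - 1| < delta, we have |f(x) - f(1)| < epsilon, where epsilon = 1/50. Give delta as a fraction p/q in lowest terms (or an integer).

We compute f(1) = 2*(1) - 4 = -2.
|f(x) - f(1)| = |2x - 4 - (-2)| = |2(x - 1)| = 2|x - 1|.
We need 2|x - 1| < 1/50, i.e. |x - 1| < 1/50 / 2 = 1/100.
So any delta <= 1/100 works. Conversely, if delta > 1/100, then x = 1 + 1/100 satisfies |x - 1| = 1/100 < delta but |f(x) - f(1)| = 2 * 1/100 = 1/50, which is not < 1/50; so no larger delta works.
Hence the largest such delta is 1/100.

1/100


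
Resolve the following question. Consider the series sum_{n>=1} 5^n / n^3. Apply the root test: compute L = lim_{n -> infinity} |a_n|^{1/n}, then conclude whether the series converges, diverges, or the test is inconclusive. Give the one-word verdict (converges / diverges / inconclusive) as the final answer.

Let a_n denote the general term. Form |a_n|^(1/n) and simplify:
|a_n|^(1/n) = 5/n^(3/n)
Take the limit as n -> infinity: L = 5.
Since L = 5 > 1, the root test implies divergence.

diverges


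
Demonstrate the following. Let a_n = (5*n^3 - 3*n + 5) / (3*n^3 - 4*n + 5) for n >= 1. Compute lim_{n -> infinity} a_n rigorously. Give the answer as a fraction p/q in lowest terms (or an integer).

Divide numerator and denominator by n^3, the highest power:
numerator / n^3 = 5 - 3/n^2 + 5/n^3
denominator / n^3 = 3 - 4/n^2 + 5/n^3
As n -> infinity, all terms of the form c/n^k (k >= 1) tend to 0.
So numerator / n^3 -> 5 and denominator / n^3 -> 3.
Therefore lim a_n = 5/3.

5/3


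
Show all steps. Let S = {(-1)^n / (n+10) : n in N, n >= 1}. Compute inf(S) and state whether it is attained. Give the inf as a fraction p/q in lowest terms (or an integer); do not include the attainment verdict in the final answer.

Analysis:
- Values: -1/11, 1/12, -1/13, 1/14, -1/15, ...
- Positive terms (even n): 1/(2+10), 1/(4+10), ... decreasing -> max = 1/12 (n=2).
- Negative terms (odd n): -1/(1+10), -1/(3+10), ... increasing -> min = -1/11 (n=1).
- So sup = 1/12 (attained at n=2); inf = -1/11 (attained at n=1).
Conclusion: inf(S) = -1/11, attained in S.

-1/11


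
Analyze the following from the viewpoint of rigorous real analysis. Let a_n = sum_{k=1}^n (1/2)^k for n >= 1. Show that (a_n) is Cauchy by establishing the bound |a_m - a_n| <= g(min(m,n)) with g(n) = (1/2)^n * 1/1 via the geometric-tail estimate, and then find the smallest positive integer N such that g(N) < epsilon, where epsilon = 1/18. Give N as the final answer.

For m > n >= 1: |a_m - a_n| = sum_{k=n+1}^m (1/2)^k < sum_{k=n+1}^infinity (1/2)^k = (1/2)^(n+1) / (1 - 1/2) = (1/2)^n * (1/2) * (2/1) = (1/2)^n * 1/1.
So g(n) = (1/2)^n / 1. Since g(n) -> 0, (a_n) is Cauchy.
Now solve g(N) < 1/18: (1/2)^N / 1 < 1/18 <=> 2^N > 1 / (1 * 1/18) = 18.
Check powers of 2: 2^4 = 16 <= 18, 2^5 = 32 > 18.
So the smallest such N is 5. Check: g(5) = 1/(1 * 32) = 1/32 < 1/18.

5


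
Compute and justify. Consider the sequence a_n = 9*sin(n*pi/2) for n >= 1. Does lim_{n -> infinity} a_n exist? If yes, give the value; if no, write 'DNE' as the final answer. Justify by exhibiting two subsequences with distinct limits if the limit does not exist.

Examine the behaviour of a_n along subsequences.
a_{4k+1} = 9*sin(pi/2 + 2k*pi) = 9 -> 9. a_{4k+3} = 9*sin(3pi/2 + 2k*pi) = -9 -> -9.
Since these two subsequential limits are 9 and -9, distinct, the full sequence cannot converge (a convergent sequence has all subsequences tending to the same limit). So lim a_n does not exist.

DNE


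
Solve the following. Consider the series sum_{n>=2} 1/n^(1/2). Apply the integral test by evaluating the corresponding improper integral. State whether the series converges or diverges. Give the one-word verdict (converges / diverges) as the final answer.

Let f(x) = 1/sqrt(x). Then f is positive, continuous, and decreasing on [2, infinity), so the integral test applies.
Compute the improper integral int_{2}^infinity f(x) dx:
  antiderivative F(x) = 2*sqrt(x).
  As x -> infinity, F(x) -> infinity (since p = 1/2 < 1).
  So the integral diverges. By the integral test, the series diverges.

diverges


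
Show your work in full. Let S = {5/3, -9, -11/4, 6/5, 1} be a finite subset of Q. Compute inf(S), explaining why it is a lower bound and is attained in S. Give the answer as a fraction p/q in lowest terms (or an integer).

S is finite, so inf(S) = min(S).
Sorted increasing:
-9, -11/4, 1, 6/5, 5/3
The extremum is -9.
For every x in S, x >= -9. And -9 is in S, so it is attained.
Therefore inf(S) = -9.

-9


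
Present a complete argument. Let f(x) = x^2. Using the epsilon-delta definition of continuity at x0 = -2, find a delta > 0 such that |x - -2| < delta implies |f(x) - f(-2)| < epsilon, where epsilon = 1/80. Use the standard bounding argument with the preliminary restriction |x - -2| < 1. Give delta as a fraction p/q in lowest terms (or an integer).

Factor: |x^2 - (-2)^2| = |x - -2| * |x + -2|.
Impose |x - -2| < 1 first. Then |x + -2| = |(x - -2) + 2*(-2)| <= |x - -2| + 2*|-2| < 1 + 4 = 5.
So |x^2 - (-2)^2| < delta * 5.
We need delta * 5 <= 1/80, i.e. delta <= 1/80/5 = 1/400.
Since 1/400 < 1, this is tighter than 1; take delta = 1/400.
So delta = 1/400 works.

1/400


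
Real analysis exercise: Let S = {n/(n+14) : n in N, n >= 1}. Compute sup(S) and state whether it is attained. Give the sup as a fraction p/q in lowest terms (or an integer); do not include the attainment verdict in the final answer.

Analysis:
- Values: 1/15, 1/8, 3/17, 2/9, ... strictly increasing.
- Minimum is 1/15 (n=1); inf = 1/15 (attained).
- n/(n+14) = 1 - 14/(n+14) -> 1 from below as n -> infinity, and never equals 1.
- So sup = 1 (not attained).
Conclusion: sup(S) = 1, not attained in S.

1


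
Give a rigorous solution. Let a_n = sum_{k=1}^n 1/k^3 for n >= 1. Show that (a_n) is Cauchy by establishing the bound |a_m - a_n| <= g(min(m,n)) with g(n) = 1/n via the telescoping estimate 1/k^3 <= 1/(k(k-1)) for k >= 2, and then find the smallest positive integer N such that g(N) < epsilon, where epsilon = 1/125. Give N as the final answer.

For m > n >= 1: |a_m - a_n| = sum_{k=n+1}^m 1/k^3.
Use 1/k^3 <= 1/(k(k-1)) = 1/(k-1) - 1/k for k >= 2 (which holds since k^3 >= k^2 >= k(k-1) for k >= 2):
sum_{k=n+1}^m 1/k^3 <= sum_{k=n+1}^m (1/(k-1) - 1/k) = 1/n - 1/m <= 1/n.
By symmetry the same bound holds with n,m swapped, so |a_m - a_n| <= 1/min(m,n) = g(min(m,n)). Since g(n) -> 0, (a_n) is Cauchy.
Now solve g(N) < 1/125: 1/N < 1/125 <=> N > 1/(1/125) = 125.
The smallest integer strictly greater than 125 is N = 126.
Check: g(126) = 1/126 < 1/125; g(125) = 1/125 >= 1/125. So N = 126.

126


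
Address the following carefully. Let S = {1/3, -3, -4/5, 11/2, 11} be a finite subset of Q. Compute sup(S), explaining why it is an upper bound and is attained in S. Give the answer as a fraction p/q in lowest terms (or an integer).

S is finite, so sup(S) = max(S).
Sorted decreasing:
11, 11/2, 1/3, -4/5, -3
The extremum is 11.
For every x in S, x <= 11. And 11 is in S, so it is attained.
Therefore sup(S) = 11.

11


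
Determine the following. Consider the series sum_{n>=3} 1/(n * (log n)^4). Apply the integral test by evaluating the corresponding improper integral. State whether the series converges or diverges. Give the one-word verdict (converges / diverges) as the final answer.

Let f(x) = 1/(x*log(x)^4). Then f is positive, continuous, and decreasing on [3, infinity), so the integral test applies.
Compute the improper integral int_{3}^infinity f(x) dx:
  antiderivative F(x) = -1/(3*log(x)^3).
  F(x) -> 0 as x -> infinity.  int = 0 - F(3) = 1/(3*log(3)^3) < infinity. By the integral test, the series converges.

converges


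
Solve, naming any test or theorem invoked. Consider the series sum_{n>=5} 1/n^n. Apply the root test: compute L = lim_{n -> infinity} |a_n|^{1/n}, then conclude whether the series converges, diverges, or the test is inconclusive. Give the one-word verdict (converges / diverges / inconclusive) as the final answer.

Let a_n denote the general term. Form |a_n|^(1/n) and simplify:
|a_n|^(1/n) = 1/n
Take the limit as n -> infinity: L = 0.
Since L = 0 < 1, the root test implies convergence.

converges


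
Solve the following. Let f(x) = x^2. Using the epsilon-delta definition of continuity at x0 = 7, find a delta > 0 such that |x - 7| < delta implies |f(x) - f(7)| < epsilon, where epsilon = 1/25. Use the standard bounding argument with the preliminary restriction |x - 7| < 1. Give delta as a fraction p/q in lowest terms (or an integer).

Factor: |x^2 - (7)^2| = |x - 7| * |x + 7|.
Impose |x - 7| < 1 first. Then |x + 7| = |(x - 7) + 2*(7)| <= |x - 7| + 2*|7| < 1 + 14 = 15.
So |x^2 - (7)^2| < delta * 15.
We need delta * 15 <= 1/25, i.e. delta <= 1/25/15 = 1/375.
Since 1/375 < 1, this is tighter than 1; take delta = 1/375.
So delta = 1/375 works.

1/375


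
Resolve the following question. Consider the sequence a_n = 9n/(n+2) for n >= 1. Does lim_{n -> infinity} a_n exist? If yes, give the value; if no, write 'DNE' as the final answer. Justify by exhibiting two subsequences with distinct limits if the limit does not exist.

Examine the behaviour of a_n along subsequences.
Even-n subsequence a_{2k} = 9(2k)/(2k+2) -> 9. Odd-n subsequence a_{2k+1} = 9(2k+1)/(2k+3) -> 9. Both tend to 9, which suggests the limit is 9; verify directly.
|a_n - 9| = |9n - 9(n+2)| / (n+2) = 18/(n+2) < 18/n for every n >= 1.
Given epsilon > 0, choose a positive integer N > 18/epsilon. Then for all n >= N, |a_n - 9| < 18/n <= 18/N < epsilon.
So by the definition of the limit, lim a_n exists and equals 9.

9


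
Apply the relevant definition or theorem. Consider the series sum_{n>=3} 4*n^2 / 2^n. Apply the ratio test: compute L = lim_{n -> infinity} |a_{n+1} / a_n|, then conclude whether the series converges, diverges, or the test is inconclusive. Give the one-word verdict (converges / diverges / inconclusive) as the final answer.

Let a_n denote the general term. Form the ratio a_{n+1}/a_n and simplify:
a_{n+1}/a_n = (n + 1)^2/(2*n^2)
Take the limit as n -> infinity: L = 1/2.
Since L = 1/2 < 1, the ratio test implies the series converges.

converges


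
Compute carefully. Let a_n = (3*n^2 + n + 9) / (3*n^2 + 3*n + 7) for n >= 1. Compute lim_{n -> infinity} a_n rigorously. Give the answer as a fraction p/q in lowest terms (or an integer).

Divide numerator and denominator by n^2, the highest power:
numerator / n^2 = 3 + 1/n + 9/n^2
denominator / n^2 = 3 + 3/n + 7/n^2
As n -> infinity, all terms of the form c/n^k (k >= 1) tend to 0.
So numerator / n^2 -> 3 and denominator / n^2 -> 3.
Therefore lim a_n = 1.

1


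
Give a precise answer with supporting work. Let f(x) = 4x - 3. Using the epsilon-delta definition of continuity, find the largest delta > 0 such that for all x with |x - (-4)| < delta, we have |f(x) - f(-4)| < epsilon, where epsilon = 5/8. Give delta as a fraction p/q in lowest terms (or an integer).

We compute f(-4) = 4*(-4) - 3 = -19.
|f(x) - f(-4)| = |4x - 3 - (-19)| = |4(x - (-4))| = 4|x - (-4)|.
We need 4|x - (-4)| < 5/8, i.e. |x - (-4)| < 5/8 / 4 = 5/32.
So any delta <= 5/32 works. Conversely, if delta > 5/32, then x = -4 + 5/32 satisfies |x - (-4)| = 5/32 < delta but |f(x) - f(-4)| = 4 * 5/32 = 5/8, which is not < 5/8; so no larger delta works.
Hence the largest such delta is 5/32.

5/32


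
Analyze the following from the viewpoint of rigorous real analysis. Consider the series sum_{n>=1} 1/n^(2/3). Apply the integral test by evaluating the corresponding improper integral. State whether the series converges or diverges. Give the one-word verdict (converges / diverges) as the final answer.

Let f(x) = x^(-2/3). Then f is positive, continuous, and decreasing on [1, infinity), so the integral test applies.
Compute the improper integral int_{1}^infinity f(x) dx:
  antiderivative F(x) = 3*x^(1/3).
  As x -> infinity, F(x) -> infinity (since p = 2/3 < 1).
  So the integral diverges. By the integral test, the series diverges.

diverges


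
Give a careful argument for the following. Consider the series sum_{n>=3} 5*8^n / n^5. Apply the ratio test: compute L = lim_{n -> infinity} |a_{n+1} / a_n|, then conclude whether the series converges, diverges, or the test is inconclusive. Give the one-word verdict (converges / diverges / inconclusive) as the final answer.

Let a_n denote the general term. Form the ratio a_{n+1}/a_n and simplify:
a_{n+1}/a_n = 8*n^5/(n + 1)^5
Take the limit as n -> infinity: L = 8.
Since L = 8 > 1 (or L = infinity), the ratio test implies the series diverges.

diverges


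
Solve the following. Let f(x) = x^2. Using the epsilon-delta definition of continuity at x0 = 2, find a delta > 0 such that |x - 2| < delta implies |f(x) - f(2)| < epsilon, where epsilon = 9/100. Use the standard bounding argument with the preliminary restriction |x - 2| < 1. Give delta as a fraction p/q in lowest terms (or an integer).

Factor: |x^2 - (2)^2| = |x - 2| * |x + 2|.
Impose |x - 2| < 1 first. Then |x + 2| = |(x - 2) + 2*(2)| <= |x - 2| + 2*|2| < 1 + 4 = 5.
So |x^2 - (2)^2| < delta * 5.
We need delta * 5 <= 9/100, i.e. delta <= 9/100/5 = 9/500.
Since 9/500 < 1, this is tighter than 1; take delta = 9/500.
So delta = 9/500 works.

9/500


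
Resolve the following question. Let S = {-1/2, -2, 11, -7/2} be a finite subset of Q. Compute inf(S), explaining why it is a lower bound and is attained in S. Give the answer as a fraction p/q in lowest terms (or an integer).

S is finite, so inf(S) = min(S).
Sorted increasing:
-7/2, -2, -1/2, 11
The extremum is -7/2.
For every x in S, x >= -7/2. And -7/2 is in S, so it is attained.
Therefore inf(S) = -7/2.

-7/2


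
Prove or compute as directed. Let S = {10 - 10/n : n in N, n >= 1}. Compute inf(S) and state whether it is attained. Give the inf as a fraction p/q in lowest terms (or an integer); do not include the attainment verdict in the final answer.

Analysis:
- Values: 0, 5, 20/3, 15/2, ... strictly increasing.
- Minimum is 0 (n=1); inf = 0 (attained).
- 10 - 10/n -> 10 from below; sup = 10, not attained.
Conclusion: inf(S) = 0, attained in S.

0


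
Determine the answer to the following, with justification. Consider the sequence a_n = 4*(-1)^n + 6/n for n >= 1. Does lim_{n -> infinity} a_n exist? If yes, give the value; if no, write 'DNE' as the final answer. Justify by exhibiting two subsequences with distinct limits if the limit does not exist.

Examine the behaviour of a_n along subsequences.
a_{2k} = 4 + 6/(2k) -> 4. a_{2k+1} = -4 + 6/(2k+1) -> -4.
Since these two subsequential limits are 4 and -4, distinct, the full sequence cannot converge (a convergent sequence has all subsequences tending to the same limit). So lim a_n does not exist.

DNE


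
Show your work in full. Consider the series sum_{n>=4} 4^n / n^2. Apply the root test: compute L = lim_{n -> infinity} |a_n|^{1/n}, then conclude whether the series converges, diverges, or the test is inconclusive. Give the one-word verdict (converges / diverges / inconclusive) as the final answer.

Let a_n denote the general term. Form |a_n|^(1/n) and simplify:
|a_n|^(1/n) = 4/n^(2/n)
Take the limit as n -> infinity: L = 4.
Since L = 4 > 1, the root test implies divergence.

diverges


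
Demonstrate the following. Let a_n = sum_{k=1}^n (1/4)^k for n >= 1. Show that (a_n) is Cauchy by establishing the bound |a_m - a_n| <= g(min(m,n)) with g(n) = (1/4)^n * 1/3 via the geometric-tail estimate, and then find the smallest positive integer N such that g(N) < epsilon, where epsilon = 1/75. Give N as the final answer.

For m > n >= 1: |a_m - a_n| = sum_{k=n+1}^m (1/4)^k < sum_{k=n+1}^infinity (1/4)^k = (1/4)^(n+1) / (1 - 1/4) = (1/4)^n * (1/4) * (4/3) = (1/4)^n * 1/3.
So g(n) = (1/4)^n / 3. Since g(n) -> 0, (a_n) is Cauchy.
Now solve g(N) < 1/75: (1/4)^N / 3 < 1/75 <=> 4^N > 1 / (3 * 1/75) = 25.
Check powers of 4: 4^2 = 16 <= 25, 4^3 = 64 > 25.
So the smallest such N is 3. Check: g(3) = 1/(3 * 64) = 1/192 < 1/75.

3


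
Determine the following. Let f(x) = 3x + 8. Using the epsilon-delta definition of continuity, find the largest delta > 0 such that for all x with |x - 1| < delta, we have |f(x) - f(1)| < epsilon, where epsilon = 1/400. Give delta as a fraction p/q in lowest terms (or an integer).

We compute f(1) = 3*(1) + 8 = 11.
|f(x) - f(1)| = |3x + 8 - (11)| = |3(x - 1)| = 3|x - 1|.
We need 3|x - 1| < 1/400, i.e. |x - 1| < 1/400 / 3 = 1/1200.
So any delta <= 1/1200 works. Conversely, if delta > 1/1200, then x = 1 + 1/1200 satisfies |x - 1| = 1/1200 < delta but |f(x) - f(1)| = 3 * 1/1200 = 1/400, which is not < 1/400; so no larger delta works.
Hence the largest such delta is 1/1200.

1/1200


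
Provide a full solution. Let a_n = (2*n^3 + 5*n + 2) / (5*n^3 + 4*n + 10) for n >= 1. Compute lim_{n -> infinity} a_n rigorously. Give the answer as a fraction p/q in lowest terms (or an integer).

Divide numerator and denominator by n^3, the highest power:
numerator / n^3 = 2 + 5/n^2 + 2/n^3
denominator / n^3 = 5 + 4/n^2 + 10/n^3
As n -> infinity, all terms of the form c/n^k (k >= 1) tend to 0.
So numerator / n^3 -> 2 and denominator / n^3 -> 5.
Therefore lim a_n = 2/5.

2/5


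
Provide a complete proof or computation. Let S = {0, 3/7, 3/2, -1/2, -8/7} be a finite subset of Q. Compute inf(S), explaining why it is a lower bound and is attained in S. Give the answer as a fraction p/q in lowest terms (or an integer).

S is finite, so inf(S) = min(S).
Sorted increasing:
-8/7, -1/2, 0, 3/7, 3/2
The extremum is -8/7.
For every x in S, x >= -8/7. And -8/7 is in S, so it is attained.
Therefore inf(S) = -8/7.

-8/7


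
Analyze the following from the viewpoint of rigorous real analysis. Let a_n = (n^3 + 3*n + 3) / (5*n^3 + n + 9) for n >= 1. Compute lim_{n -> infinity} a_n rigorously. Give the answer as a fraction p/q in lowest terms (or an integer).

Divide numerator and denominator by n^3, the highest power:
numerator / n^3 = 1 + 3/n^2 + 3/n^3
denominator / n^3 = 5 + n^(-2) + 9/n^3
As n -> infinity, all terms of the form c/n^k (k >= 1) tend to 0.
So numerator / n^3 -> 1 and denominator / n^3 -> 5.
Therefore lim a_n = 1/5.

1/5


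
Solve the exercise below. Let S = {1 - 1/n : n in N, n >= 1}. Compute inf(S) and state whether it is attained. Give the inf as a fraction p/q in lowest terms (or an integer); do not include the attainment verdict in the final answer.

Analysis:
- Values: 0, 1/2, 2/3, 3/4, ... strictly increasing.
- Minimum is 0 (n=1); inf = 0 (attained).
- 1 - 1/n -> 1 from below; sup = 1, not attained.
Conclusion: inf(S) = 0, attained in S.

0


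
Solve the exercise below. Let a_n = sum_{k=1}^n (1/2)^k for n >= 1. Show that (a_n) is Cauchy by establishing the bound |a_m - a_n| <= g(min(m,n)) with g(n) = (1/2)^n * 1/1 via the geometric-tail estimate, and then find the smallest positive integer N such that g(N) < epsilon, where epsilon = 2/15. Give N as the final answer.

For m > n >= 1: |a_m - a_n| = sum_{k=n+1}^m (1/2)^k < sum_{k=n+1}^infinity (1/2)^k = (1/2)^(n+1) / (1 - 1/2) = (1/2)^n * (1/2) * (2/1) = (1/2)^n * 1/1.
So g(n) = (1/2)^n / 1. Since g(n) -> 0, (a_n) is Cauchy.
Now solve g(N) < 2/15: (1/2)^N / 1 < 2/15 <=> 2^N > 1 / (1 * 2/15) = 15/2.
Check powers of 2: 2^2 = 4 <= 15/2, 2^3 = 8 > 15/2.
So the smallest such N is 3. Check: g(3) = 1/(1 * 8) = 1/8 < 2/15.

3
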